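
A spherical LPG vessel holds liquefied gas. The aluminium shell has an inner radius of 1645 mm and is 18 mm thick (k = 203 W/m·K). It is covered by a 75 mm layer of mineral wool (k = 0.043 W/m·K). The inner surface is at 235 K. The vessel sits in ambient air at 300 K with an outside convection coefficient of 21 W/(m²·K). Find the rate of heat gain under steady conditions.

Radial (spherical) resistances in series:
R_aluminium shell = (1/1.645 − 1/1.663)/(4π×203) = 2.579×10^-6 K/W
R_mineral wool = (1/1.663 − 1/1.738)/(4π×0.043) = 0.04802 K/W
R_outer film = 1/(h·4πr_o²) = 1/(21×4π×1.738²) = 0.001255 K/W
R_total = 0.04928 K/W
Q = ΔT/R_total = 65/0.04928

Q ≈ 1320 W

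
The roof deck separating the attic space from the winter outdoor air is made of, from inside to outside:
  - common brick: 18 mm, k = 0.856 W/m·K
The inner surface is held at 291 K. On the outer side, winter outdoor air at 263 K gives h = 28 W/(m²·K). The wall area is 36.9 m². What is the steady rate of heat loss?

Q ≈ 18200 W

Thermal resistances in series:
R_common brick = L/(kA) = 0.018/(0.856×36.9) = 5.699×10^-4 K/W
R_outer film = 1/(h_o·A) = 1/(28×36.9) = 9.679×10^-4 K/W
R_total = 0.001538 K/W
Q = ΔT / R_total = 28 / 0.001538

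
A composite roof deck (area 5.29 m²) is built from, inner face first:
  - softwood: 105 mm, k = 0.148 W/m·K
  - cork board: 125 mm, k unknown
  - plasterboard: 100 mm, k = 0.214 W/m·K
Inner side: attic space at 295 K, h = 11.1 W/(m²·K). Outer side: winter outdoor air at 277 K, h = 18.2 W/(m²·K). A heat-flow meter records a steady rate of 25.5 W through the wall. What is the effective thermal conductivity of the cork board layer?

k ≈ 0.0518 W/(m·K)

Treating each layer as a thermal resistance in series:
R_inner film = 1/(h_i·A) = 1/(11.1×5.29) = 0.01703 K/W
R_softwood = L/(kA) = 0.105/(0.148×5.29) = 0.1341 K/W
R_plasterboard = L/(kA) = 0.1/(0.214×5.29) = 0.08833 K/W
R_outer film = 1/(h_o·A) = 1/(18.2×5.29) = 0.01039 K/W
Sum of known resistances R_other = 0.2499 K/W
Total R = ΔT/Q = 18/25.5 = 0.7059 K/W
R_cork board = R_total − R_other = 0.456 K/W
k = L/(R·A) = 0.125/(0.456×5.29)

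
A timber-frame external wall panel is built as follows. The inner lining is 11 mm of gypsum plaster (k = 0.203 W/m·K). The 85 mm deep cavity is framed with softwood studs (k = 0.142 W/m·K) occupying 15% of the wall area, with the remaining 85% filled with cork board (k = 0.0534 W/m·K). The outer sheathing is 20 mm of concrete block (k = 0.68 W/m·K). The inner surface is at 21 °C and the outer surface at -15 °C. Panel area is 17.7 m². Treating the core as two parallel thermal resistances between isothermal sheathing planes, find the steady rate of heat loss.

Sheathing layers in series; stud and cavity paths in parallel between them.
R_inner = 0.011/(0.203×17.7) = 0.003061 K/W
R_stud  = 0.085/(0.142×0.15×17.7) = 0.2255 K/W
R_cav   = 0.085/(0.0534×0.85×17.7) = 0.1058 K/W
1/R_core = 1/R_stud + 1/R_cav → R_core = 0.07201 K/W
R_outer = 0.02/(0.68×17.7) = 0.001662 K/W
R_total = 0.07673 K/W
Q = ΔT/R_total = 36/0.07673

Q ≈ 469 W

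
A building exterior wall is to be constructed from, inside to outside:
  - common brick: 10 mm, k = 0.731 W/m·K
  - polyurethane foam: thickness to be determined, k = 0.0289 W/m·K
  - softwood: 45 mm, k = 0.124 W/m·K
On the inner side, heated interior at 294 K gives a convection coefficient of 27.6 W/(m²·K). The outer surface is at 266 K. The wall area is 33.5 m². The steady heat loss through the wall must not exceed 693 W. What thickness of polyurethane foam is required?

L ≈ 27.2 mm

Model the wall as resistances in series:
R_inner film = 1/(h_i·A) = 1/(27.6×33.5) = 0.001082 K/W
R_common brick = L/(kA) = 0.01/(0.731×33.5) = 4.084×10^-4 K/W
R_softwood = L/(kA) = 0.045/(0.124×33.5) = 0.01083 K/W
Sum of the known resistances R_other = 0.01232 K/W
Required total resistance R_tot = ΔT/Q_allow = 28/693 = 0.0404 K/W
R_polyurethane foam = R_tot − R_other = 0.02808 K/W
L = R·k·A = 0.02808×0.0289×33.5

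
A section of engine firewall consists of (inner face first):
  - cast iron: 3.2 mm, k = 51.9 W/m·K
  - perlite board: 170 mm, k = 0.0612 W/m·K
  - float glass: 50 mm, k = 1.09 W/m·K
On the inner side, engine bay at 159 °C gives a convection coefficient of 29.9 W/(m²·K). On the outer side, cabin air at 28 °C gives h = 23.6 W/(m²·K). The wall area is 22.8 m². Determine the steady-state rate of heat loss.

Q ≈ 1030 W

Thermal resistances in series:
R_inner film = 1/(h_i·A) = 1/(29.9×22.8) = 0.001467 K/W
R_cast iron = L/(kA) = 0.0032/(51.9×22.8) = 2.704×10^-6 K/W
R_perlite board = L/(kA) = 0.17/(0.0612×22.8) = 0.1218 K/W
R_float glass = L/(kA) = 0.05/(1.09×22.8) = 0.002012 K/W
R_outer film = 1/(h_o·A) = 1/(23.6×22.8) = 0.001858 K/W
R_total = 0.1272 K/W
Q = ΔT / R_total = 131 / 0.1272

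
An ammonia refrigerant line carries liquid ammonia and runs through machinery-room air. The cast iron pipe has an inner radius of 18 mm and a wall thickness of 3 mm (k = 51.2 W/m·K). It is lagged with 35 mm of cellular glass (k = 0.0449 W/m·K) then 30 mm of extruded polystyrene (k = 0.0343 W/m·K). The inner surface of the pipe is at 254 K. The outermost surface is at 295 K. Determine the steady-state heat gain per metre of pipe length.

q′ ≈ 7.5 W/m

For a radial system each layer contributes R = ln(r_out/r_in)/(2πkL); films add R = 1/(hA).
R_cast iron pipe wall = ln(21/18)/(2π×51.2×1) = 4.792×10^-4 K/W
R_cellular glass = ln(56/21)/(2π×0.0449×1) = 3.477 K/W
R_extruded polystyrene = ln(86/56)/(2π×0.0343×1) = 1.991 K/W
R_total = 5.468 K/W
Q = ΔT/R_total = 41/5.468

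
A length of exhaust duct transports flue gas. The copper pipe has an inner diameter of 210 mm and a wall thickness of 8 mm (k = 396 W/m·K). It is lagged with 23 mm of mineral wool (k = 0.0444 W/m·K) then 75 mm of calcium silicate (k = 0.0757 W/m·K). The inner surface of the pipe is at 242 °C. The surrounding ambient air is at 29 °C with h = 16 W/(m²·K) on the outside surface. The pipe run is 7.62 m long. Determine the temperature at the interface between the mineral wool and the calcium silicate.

For a radial system each layer contributes R = ln(r_out/r_in)/(2πkL); films add R = 1/(hA).
R_copper pipe wall = ln(113/105)/(2π×396×7.62) = 3.873×10^-6 K/W
R_mineral wool = ln(136/113)/(2π×0.0444×7.62) = 0.08715 K/W
R_calcium silicate = ln(211/136)/(2π×0.0757×7.62) = 0.1212 K/W
R_outer film = 1/(h_o·2πr_oL) = 1/(16×2π×0.211×7.62) = 0.006187 K/W
R_total = 0.2145 K/W
Q = ΔT/R_total = 213/0.2145
Q = 993 W
T_interface = T_inner − Q·ΣR(inner→interface) = 242 − 993×0.08716

T ≈ 155 °C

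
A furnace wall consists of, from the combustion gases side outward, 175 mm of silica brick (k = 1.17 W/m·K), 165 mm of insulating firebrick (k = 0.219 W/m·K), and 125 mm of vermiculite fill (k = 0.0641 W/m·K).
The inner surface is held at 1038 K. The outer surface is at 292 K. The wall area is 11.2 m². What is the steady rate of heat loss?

Thermal resistances in series:
R_silica brick = L/(kA) = 0.175/(1.17×11.2) = 0.01335 K/W
R_insulating firebrick = L/(kA) = 0.165/(0.219×11.2) = 0.06727 K/W
R_vermiculite fill = L/(kA) = 0.125/(0.0641×11.2) = 0.1741 K/W
R_total = 0.2547 K/W
Q = ΔT / R_total = 746 / 0.2547

Q ≈ 2930 W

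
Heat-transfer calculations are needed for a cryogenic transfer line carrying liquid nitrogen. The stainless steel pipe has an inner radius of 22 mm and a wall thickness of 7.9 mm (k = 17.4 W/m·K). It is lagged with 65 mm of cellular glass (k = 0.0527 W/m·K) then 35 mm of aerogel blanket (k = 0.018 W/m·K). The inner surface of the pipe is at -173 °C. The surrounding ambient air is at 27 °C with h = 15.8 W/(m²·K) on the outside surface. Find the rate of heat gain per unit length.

Per-layer cylindrical resistances, series-summed:
R_stainless steel pipe wall = ln(29.9/22)/(2π×17.4×1) = 0.002806 K/W
R_cellular glass = ln(94.9/29.9)/(2π×0.0527×1) = 3.488 K/W
R_aerogel blanket = ln(129.9/94.9)/(2π×0.018×1) = 2.776 K/W
R_outer film = 1/(h_o·2πr_oL) = 1/(15.8×2π×0.1299×1) = 0.07755 K/W
R_total = 6.344 K/W
Q = ΔT/R_total = 200/6.344

q′ ≈ 31.5 W/m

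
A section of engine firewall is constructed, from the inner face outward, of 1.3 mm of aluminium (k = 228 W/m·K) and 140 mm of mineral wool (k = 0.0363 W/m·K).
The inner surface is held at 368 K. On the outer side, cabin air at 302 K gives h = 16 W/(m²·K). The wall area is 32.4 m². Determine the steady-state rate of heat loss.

Treating each layer as a thermal resistance in series:
R_aluminium = L/(kA) = 0.0013/(228×32.4) = 1.76×10^-7 K/W
R_mineral wool = L/(kA) = 0.14/(0.0363×32.4) = 0.119 K/W
R_outer film = 1/(h_o·A) = 1/(16×32.4) = 0.001929 K/W
R_total = 0.121 K/W
Q = ΔT / R_total = 66 / 0.121

Q ≈ 546 W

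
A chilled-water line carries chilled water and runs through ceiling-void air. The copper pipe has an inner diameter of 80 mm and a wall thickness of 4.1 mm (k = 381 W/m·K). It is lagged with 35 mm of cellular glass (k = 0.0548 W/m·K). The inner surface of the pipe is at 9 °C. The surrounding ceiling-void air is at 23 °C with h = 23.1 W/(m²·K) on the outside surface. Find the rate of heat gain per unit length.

q′ ≈ 7.85 W/m

Cylindrical conduction, so R = ln(r₂/r₁)/(2πkL) per layer, in series:
R_copper pipe wall = ln(44.1/40)/(2π×381×1) = 4.076×10^-5 K/W
R_cellular glass = ln(79.1/44.1)/(2π×0.0548×1) = 1.697 K/W
R_outer film = 1/(h_o·2πr_oL) = 1/(23.1×2π×0.0791×1) = 0.0871 K/W
R_total = 1.784 K/W
Q = ΔT/R_total = 14/1.784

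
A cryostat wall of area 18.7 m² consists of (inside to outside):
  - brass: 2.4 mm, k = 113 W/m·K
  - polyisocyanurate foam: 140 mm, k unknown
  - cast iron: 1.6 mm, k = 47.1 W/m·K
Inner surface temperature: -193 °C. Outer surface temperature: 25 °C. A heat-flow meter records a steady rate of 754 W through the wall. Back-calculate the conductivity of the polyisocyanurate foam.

k ≈ 0.0259 W/(m·K)

Treating each layer as a thermal resistance in series:
R_brass = L/(kA) = 0.0024/(113×18.7) = 1.136×10^-6 K/W
R_cast iron = L/(kA) = 0.0016/(47.1×18.7) = 1.817×10^-6 K/W
Sum of known resistances R_other = 2.952×10^-6 K/W
Total R = ΔT/Q = 218/754 = 0.2891 K/W
R_polyisocyanurate foam = R_total − R_other = 0.2891 K/W
k = L/(R·A) = 0.14/(0.2891×18.7)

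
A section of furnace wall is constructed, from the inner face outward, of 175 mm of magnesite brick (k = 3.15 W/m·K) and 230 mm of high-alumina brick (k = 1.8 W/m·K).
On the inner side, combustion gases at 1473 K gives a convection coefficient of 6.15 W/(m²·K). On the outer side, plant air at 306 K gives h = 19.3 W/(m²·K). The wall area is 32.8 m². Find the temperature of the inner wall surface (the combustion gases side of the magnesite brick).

Thermal resistances in series:
R_inner film = 1/(h_i·A) = 1/(6.15×32.8) = 0.004957 K/W
R_magnesite brick = L/(kA) = 0.175/(3.15×32.8) = 0.001694 K/W
R_high-alumina brick = L/(kA) = 0.23/(1.8×32.8) = 0.003896 K/W
R_outer film = 1/(h_o·A) = 1/(19.3×32.8) = 0.00158 K/W
R_total = 0.01213 K/W;  Q = ΔT/R_total = 1167/0.01213 = 96240 W
T_interface = T_inner − Q·ΣR(inner→interface) = 1473 − 96200×0.004957

T ≈ 996 K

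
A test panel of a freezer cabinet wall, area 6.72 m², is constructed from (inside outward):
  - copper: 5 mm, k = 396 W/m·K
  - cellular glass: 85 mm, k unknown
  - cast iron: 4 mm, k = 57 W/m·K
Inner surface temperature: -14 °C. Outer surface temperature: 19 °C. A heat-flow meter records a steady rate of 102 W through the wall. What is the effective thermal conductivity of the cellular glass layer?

Series thermal resistances:
R_copper = L/(kA) = 0.005/(396×6.72) = 1.879×10^-6 K/W
R_cast iron = L/(kA) = 0.004/(57×6.72) = 1.044×10^-5 K/W
Sum of known resistances R_other = 1.232×10^-5 K/W
Total R = ΔT/Q = 33/102 = 0.3235 K/W
R_cellular glass = R_total − R_other = 0.3235 K/W
k = L/(R·A) = 0.085/(0.3235×6.72)

k ≈ 0.0391 W/(m·K)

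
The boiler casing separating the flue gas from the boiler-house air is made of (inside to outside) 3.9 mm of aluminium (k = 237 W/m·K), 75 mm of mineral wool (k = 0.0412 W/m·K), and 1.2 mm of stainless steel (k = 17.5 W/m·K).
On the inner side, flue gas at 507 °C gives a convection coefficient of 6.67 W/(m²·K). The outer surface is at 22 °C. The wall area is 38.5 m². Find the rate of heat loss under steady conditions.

Series thermal resistances:
R_inner film = 1/(h_i·A) = 1/(6.67×38.5) = 0.003894 K/W
R_aluminium = L/(kA) = 0.0039/(237×38.5) = 4.274×10^-7 K/W
R_mineral wool = L/(kA) = 0.075/(0.0412×38.5) = 0.04728 K/W
R_stainless steel = L/(kA) = 0.0012/(17.5×38.5) = 1.781×10^-6 K/W
R_total = 0.05118 K/W
Q = ΔT / R_total = 485 / 0.05118

Q ≈ 9480 W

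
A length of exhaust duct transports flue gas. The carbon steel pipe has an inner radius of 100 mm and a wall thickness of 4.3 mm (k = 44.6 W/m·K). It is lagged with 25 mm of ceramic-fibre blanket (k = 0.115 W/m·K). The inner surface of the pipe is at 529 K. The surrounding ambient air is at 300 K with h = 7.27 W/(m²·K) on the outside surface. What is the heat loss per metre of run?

q′ ≈ 491 W/m

Treating each annulus and film as a series resistance:
R_carbon steel pipe wall = ln(104.3/100)/(2π×44.6×1) = 1.502×10^-4 K/W
R_ceramic-fibre blanket = ln(129.3/104.3)/(2π×0.115×1) = 0.2974 K/W
R_outer film = 1/(h_o·2πr_oL) = 1/(7.27×2π×0.1293×1) = 0.1693 K/W
R_total = 0.4668 K/W
Q = ΔT/R_total = 229/0.4668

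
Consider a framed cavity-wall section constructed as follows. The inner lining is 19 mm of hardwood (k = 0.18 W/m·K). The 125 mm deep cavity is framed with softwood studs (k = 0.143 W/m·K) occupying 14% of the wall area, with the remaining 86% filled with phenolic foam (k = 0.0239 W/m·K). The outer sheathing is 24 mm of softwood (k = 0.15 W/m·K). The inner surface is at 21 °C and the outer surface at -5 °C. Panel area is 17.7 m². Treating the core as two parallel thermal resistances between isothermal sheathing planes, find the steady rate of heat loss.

Q ≈ 138 W

Sheathing layers in series; stud and cavity paths in parallel between them.
R_inner = 0.019/(0.18×17.7) = 0.005964 K/W
R_stud  = 0.125/(0.143×0.14×17.7) = 0.3528 K/W
R_cav   = 0.125/(0.0239×0.86×17.7) = 0.3436 K/W
1/R_core = 1/R_stud + 1/R_cav → R_core = 0.1741 K/W
R_outer = 0.024/(0.15×17.7) = 0.00904 K/W
R_total = 0.1891 K/W
Q = ΔT/R_total = 26/0.1891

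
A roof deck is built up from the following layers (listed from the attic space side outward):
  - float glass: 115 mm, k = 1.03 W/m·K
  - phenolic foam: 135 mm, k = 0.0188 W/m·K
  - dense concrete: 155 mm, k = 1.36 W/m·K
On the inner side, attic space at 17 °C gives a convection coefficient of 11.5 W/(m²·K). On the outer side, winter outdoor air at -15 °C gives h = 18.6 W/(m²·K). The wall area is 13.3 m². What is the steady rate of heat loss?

Q ≈ 56.4 W

Series thermal resistances:
R_inner film = 1/(h_i·A) = 1/(11.5×13.3) = 0.006538 K/W
R_float glass = L/(kA) = 0.115/(1.03×13.3) = 0.008395 K/W
R_phenolic foam = L/(kA) = 0.135/(0.0188×13.3) = 0.5399 K/W
R_dense concrete = L/(kA) = 0.155/(1.36×13.3) = 0.008569 K/W
R_outer film = 1/(h_o·A) = 1/(18.6×13.3) = 0.004042 K/W
R_total = 0.5675 K/W
Q = ΔT / R_total = 32 / 0.5675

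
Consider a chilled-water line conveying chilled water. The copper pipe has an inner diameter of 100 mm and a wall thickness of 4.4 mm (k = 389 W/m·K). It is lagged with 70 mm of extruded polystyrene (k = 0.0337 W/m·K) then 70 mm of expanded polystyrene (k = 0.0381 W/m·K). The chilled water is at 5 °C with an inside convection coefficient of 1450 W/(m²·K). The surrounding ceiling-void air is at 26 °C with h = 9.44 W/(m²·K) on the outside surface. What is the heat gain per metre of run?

q′ ≈ 3.58 W/m

For a radial system each layer contributes R = ln(r_out/r_in)/(2πkL); films add R = 1/(hA).
R_inner film = 1/(h_i·2πr₁L) = 1/(1450×2π×0.05×1) = 0.002195 K/W
R_copper pipe wall = ln(54.4/50)/(2π×389×1) = 3.451×10^-5 K/W
R_extruded polystyrene = ln(124.4/54.4)/(2π×0.0337×1) = 3.906 K/W
R_expanded polystyrene = ln(194.4/124.4)/(2π×0.0381×1) = 1.865 K/W
R_outer film = 1/(h_o·2πr_oL) = 1/(9.44×2π×0.1944×1) = 0.08673 K/W
R_total = 5.86 K/W
Q = ΔT/R_total = 21/5.86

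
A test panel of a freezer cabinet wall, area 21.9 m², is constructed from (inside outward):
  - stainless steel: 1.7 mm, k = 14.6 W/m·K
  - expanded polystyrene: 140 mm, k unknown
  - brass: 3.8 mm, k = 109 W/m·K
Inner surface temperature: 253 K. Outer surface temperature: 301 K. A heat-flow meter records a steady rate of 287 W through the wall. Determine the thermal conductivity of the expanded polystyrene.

k ≈ 0.0382 W/(m·K)

Using the resistance-network approach (series):
R_stainless steel = L/(kA) = 0.0017/(14.6×21.9) = 5.317×10^-6 K/W
R_brass = L/(kA) = 0.0038/(109×21.9) = 1.592×10^-6 K/W
Sum of known resistances R_other = 6.909×10^-6 K/W
Total R = ΔT/Q = 48/287 = 0.1672 K/W
R_expanded polystyrene = R_total − R_other = 0.1672 K/W
k = L/(R·A) = 0.14/(0.1672×21.9)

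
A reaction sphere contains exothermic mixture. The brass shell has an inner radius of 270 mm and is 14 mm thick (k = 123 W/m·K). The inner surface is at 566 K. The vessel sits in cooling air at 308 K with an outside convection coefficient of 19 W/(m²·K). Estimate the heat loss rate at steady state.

Radial (spherical) resistances in series:
R_brass shell = (1/0.27 − 1/0.284)/(4π×123) = 1.181×10^-4 K/W
R_outer film = 1/(h·4πr_o²) = 1/(19×4π×0.284²) = 0.05193 K/W
R_total = 0.05205 K/W
Q = ΔT/R_total = 258/0.05205

Q ≈ 4960 W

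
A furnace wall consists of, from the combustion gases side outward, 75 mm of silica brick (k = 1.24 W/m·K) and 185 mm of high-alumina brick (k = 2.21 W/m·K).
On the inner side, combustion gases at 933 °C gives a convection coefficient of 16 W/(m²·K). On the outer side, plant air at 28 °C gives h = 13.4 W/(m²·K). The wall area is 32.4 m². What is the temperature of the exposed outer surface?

Thermal resistances in series:
R_inner film = 1/(h_i·A) = 1/(16×32.4) = 0.001929 K/W
R_silica brick = L/(kA) = 0.075/(1.24×32.4) = 0.001867 K/W
R_high-alumina brick = L/(kA) = 0.185/(2.21×32.4) = 0.002584 K/W
R_outer film = 1/(h_o·A) = 1/(13.4×32.4) = 0.002303 K/W
R_total = 0.008683 K/W;  Q = ΔT/R_total = 905/0.008683 = 104200 W
T_interface = T_inner − Q·ΣR(inner→interface) = 933 − 104000×0.006379

T ≈ 268 °C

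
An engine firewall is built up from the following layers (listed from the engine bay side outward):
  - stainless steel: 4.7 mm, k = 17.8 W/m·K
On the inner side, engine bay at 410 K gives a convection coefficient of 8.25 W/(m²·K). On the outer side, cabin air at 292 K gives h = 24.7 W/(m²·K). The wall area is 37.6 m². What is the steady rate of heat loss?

Q ≈ 27400 W

Thermal resistances in series:
R_inner film = 1/(h_i·A) = 1/(8.25×37.6) = 0.003224 K/W
R_stainless steel = L/(kA) = 0.0047/(17.8×37.6) = 7.022×10^-6 K/W
R_outer film = 1/(h_o·A) = 1/(24.7×37.6) = 0.001077 K/W
R_total = 0.004307 K/W
Q = ΔT / R_total = 118 / 0.004307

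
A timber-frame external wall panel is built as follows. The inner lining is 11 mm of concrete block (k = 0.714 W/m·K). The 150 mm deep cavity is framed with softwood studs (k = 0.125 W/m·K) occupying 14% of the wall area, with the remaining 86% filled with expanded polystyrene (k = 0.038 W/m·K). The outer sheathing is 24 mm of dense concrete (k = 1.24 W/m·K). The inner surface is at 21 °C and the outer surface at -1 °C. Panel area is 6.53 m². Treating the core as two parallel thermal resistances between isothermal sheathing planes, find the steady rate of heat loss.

Sheathing layers in series; stud and cavity paths in parallel between them.
R_inner = 0.011/(0.714×6.53) = 0.002359 K/W
R_stud  = 0.15/(0.125×0.14×6.53) = 1.313 K/W
R_cav   = 0.15/(0.038×0.86×6.53) = 0.7029 K/W
1/R_core = 1/R_stud + 1/R_cav → R_core = 0.4578 K/W
R_outer = 0.024/(1.24×6.53) = 0.002964 K/W
R_total = 0.4631 K/W
Q = ΔT/R_total = 22/0.4631

Q ≈ 47.5 W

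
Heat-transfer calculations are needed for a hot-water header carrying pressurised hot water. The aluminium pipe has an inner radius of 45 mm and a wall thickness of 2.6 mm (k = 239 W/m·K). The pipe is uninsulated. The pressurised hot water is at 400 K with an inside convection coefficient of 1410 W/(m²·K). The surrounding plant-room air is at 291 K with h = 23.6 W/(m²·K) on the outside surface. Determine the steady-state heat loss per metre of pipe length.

q′ ≈ 756 W/m

For a radial system each layer contributes R = ln(r_out/r_in)/(2πkL); films add R = 1/(hA).
R_inner film = 1/(h_i·2πr₁L) = 1/(1410×2π×0.045×1) = 0.002508 K/W
R_aluminium pipe wall = ln(47.6/45)/(2π×239×1) = 3.74×10^-5 K/W
R_outer film = 1/(h_o·2πr_oL) = 1/(23.6×2π×0.0476×1) = 0.1417 K/W
R_total = 0.1442 K/W
Q = ΔT/R_total = 109/0.1442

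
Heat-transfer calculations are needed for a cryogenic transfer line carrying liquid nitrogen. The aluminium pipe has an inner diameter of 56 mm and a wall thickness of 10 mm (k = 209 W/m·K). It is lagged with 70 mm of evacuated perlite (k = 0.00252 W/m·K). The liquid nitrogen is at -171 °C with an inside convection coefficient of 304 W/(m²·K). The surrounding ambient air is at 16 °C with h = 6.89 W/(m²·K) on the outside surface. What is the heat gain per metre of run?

For a radial system each layer contributes R = ln(r_out/r_in)/(2πkL); films add R = 1/(hA).
R_inner film = 1/(h_i·2πr₁L) = 1/(304×2π×0.028×1) = 0.0187 K/W
R_aluminium pipe wall = ln(38/28)/(2π×209×1) = 2.326×10^-4 K/W
R_evacuated perlite = ln(108/38)/(2π×0.00252×1) = 65.97 K/W
R_outer film = 1/(h_o·2πr_oL) = 1/(6.89×2π×0.108×1) = 0.2139 K/W
R_total = 66.2 K/W
Q = ΔT/R_total = 187/66.2

q′ ≈ 2.82 W/m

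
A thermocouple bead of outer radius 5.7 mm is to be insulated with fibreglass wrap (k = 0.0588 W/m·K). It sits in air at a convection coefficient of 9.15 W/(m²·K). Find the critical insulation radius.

For a sphere r_cr = 2k/h = 2×0.0588/9.15
r_cr = 12.9 mm; since the bare radius (5.7 mm) is below r_cr, adding a thin layer of insulation will *increase* heat loss.

r_cr ≈ 12.9 mm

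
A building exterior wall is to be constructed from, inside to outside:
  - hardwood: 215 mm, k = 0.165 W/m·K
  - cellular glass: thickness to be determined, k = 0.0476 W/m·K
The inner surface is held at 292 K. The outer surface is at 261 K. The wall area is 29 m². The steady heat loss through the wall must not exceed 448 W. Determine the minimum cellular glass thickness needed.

L ≈ 33.5 mm

Series thermal resistances:
R_hardwood = L/(kA) = 0.215/(0.165×29) = 0.04493 K/W
Sum of the known resistances R_other = 0.04493 K/W
Required total resistance R_tot = ΔT/Q_allow = 31/448 = 0.0692 K/W
R_cellular glass = R_tot − R_other = 0.02426 K/W
L = R·k·A = 0.02426×0.0476×29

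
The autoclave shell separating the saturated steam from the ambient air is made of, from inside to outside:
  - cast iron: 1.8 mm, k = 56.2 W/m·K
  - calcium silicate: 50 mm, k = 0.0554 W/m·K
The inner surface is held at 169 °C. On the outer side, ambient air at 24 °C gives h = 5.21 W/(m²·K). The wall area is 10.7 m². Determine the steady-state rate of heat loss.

Q ≈ 1420 W

Using the resistance-network approach (series):
R_cast iron = L/(kA) = 0.0018/(56.2×10.7) = 2.993×10^-6 K/W
R_calcium silicate = L/(kA) = 0.05/(0.0554×10.7) = 0.08435 K/W
R_outer film = 1/(h_o·A) = 1/(5.21×10.7) = 0.01794 K/W
R_total = 0.1023 K/W
Q = ΔT / R_total = 145 / 0.1023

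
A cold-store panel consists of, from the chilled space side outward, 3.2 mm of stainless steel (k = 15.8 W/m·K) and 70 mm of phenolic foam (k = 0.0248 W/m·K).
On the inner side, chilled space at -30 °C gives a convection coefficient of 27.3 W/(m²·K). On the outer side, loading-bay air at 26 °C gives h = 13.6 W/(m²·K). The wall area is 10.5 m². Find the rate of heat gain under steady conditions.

Thermal resistances in series:
R_inner film = 1/(h_i·A) = 1/(27.3×10.5) = 0.003489 K/W
R_stainless steel = L/(kA) = 0.0032/(15.8×10.5) = 1.929×10^-5 K/W
R_phenolic foam = L/(kA) = 0.07/(0.0248×10.5) = 0.2688 K/W
R_outer film = 1/(h_o·A) = 1/(13.6×10.5) = 0.007003 K/W
R_total = 0.2793 K/W
Q = ΔT / R_total = 56 / 0.2793

Q ≈ 200 W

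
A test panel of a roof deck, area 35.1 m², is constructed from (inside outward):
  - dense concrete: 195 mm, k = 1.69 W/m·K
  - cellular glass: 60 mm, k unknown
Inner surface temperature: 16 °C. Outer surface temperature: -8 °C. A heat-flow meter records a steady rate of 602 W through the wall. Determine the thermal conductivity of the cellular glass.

k ≈ 0.0467 W/(m·K)

Thermal resistances in series:
R_dense concrete = L/(kA) = 0.195/(1.69×35.1) = 0.003287 K/W
Sum of known resistances R_other = 0.003287 K/W
Total R = ΔT/Q = 24/602 = 0.03987 K/W
R_cellular glass = R_total − R_other = 0.03658 K/W
k = L/(R·A) = 0.06/(0.03658×35.1)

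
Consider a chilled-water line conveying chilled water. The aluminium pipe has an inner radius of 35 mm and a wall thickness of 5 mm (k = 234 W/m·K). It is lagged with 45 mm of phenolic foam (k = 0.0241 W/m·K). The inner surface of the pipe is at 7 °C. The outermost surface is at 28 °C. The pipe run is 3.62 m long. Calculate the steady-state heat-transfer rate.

Cylindrical conduction, so R = ln(r₂/r₁)/(2πkL) per layer, in series:
R_aluminium pipe wall = ln(40/35)/(2π×234×3.62) = 2.509×10^-5 K/W
R_phenolic foam = ln(85/40)/(2π×0.0241×3.62) = 1.375 K/W
R_total = 1.375 K/W
Q = ΔT/R_total = 21/1.375

Q ≈ 15.3 W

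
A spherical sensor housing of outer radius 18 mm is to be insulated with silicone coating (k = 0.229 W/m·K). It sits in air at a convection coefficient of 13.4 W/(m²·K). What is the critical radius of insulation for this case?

For a sphere r_cr = 2k/h = 2×0.229/13.4
r_cr = 34.2 mm; since the bare radius (18 mm) is below r_cr, adding a thin layer of insulation will *increase* heat loss.

r_cr ≈ 34.2 mm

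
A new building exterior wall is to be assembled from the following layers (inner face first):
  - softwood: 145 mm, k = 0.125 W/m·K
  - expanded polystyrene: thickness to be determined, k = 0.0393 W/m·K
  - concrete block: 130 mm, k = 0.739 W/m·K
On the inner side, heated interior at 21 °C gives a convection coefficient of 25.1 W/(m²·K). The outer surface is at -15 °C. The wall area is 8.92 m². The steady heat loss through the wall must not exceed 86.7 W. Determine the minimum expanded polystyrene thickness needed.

L ≈ 91.5 mm

Thermal resistances in series:
R_inner film = 1/(h_i·A) = 1/(25.1×8.92) = 0.004466 K/W
R_softwood = L/(kA) = 0.145/(0.125×8.92) = 0.13 K/W
R_concrete block = L/(kA) = 0.13/(0.739×8.92) = 0.01972 K/W
Sum of the known resistances R_other = 0.1542 K/W
Required total resistance R_tot = ΔT/Q_allow = 36/86.7 = 0.4152 K/W
R_expanded polystyrene = R_tot − R_other = 0.261 K/W
L = R·k·A = 0.261×0.0393×8.92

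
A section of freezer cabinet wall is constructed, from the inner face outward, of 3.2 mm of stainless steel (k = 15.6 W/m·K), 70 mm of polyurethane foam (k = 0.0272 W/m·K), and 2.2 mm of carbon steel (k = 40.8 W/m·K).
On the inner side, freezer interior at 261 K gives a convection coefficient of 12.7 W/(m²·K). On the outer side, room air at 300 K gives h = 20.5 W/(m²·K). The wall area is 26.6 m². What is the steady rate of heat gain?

Series thermal resistances:
R_inner film = 1/(h_i·A) = 1/(12.7×26.6) = 0.00296 K/W
R_stainless steel = L/(kA) = 0.0032/(15.6×26.6) = 7.712×10^-6 K/W
R_polyurethane foam = L/(kA) = 0.07/(0.0272×26.6) = 0.09675 K/W
R_carbon steel = L/(kA) = 0.0022/(40.8×26.6) = 2.027×10^-6 K/W
R_outer film = 1/(h_o·A) = 1/(20.5×26.6) = 0.001834 K/W
R_total = 0.1016 K/W
Q = ΔT / R_total = 39 / 0.1016

Q ≈ 384 W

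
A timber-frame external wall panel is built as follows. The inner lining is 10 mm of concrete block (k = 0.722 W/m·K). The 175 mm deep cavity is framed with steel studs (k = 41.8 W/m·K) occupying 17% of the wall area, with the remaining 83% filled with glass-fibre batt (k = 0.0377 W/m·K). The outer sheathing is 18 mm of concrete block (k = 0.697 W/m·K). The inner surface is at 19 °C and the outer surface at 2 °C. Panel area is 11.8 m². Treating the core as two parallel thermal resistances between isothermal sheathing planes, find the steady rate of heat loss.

Q ≈ 3120 W

Sheathing layers in series; stud and cavity paths in parallel between them.
R_inner = 0.01/(0.722×11.8) = 0.001174 K/W
R_stud  = 0.175/(41.8×0.17×11.8) = 0.002087 K/W
R_cav   = 0.175/(0.0377×0.83×11.8) = 0.474 K/W
1/R_core = 1/R_stud + 1/R_cav → R_core = 0.002078 K/W
R_outer = 0.018/(0.697×11.8) = 0.002189 K/W
R_total = 0.00544 K/W
Q = ΔT/R_total = 17/0.00544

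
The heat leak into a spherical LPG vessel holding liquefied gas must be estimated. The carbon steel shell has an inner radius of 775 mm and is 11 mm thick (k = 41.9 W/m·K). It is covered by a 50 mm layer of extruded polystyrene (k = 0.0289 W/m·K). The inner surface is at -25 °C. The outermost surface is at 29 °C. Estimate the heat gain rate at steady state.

Q ≈ 258 W

For a spherical shell R = (1/r₁ − 1/r₂)/(4πk); film R = 1/(h·4πr²). In series:
R_carbon steel shell = (1/0.775 − 1/0.786)/(4π×41.9) = 3.43×10^-5 K/W
R_extruded polystyrene = (1/0.786 − 1/0.836)/(4π×0.0289) = 0.2095 K/W
R_total = 0.2096 K/W
Q = ΔT/R_total = 54/0.2096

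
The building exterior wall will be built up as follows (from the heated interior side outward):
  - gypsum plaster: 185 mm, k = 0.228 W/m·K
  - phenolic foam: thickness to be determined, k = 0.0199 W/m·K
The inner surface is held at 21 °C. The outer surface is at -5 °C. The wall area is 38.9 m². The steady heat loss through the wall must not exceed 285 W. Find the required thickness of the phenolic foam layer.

Model the wall as resistances in series:
R_gypsum plaster = L/(kA) = 0.185/(0.228×38.9) = 0.02086 K/W
Sum of the known resistances R_other = 0.02086 K/W
Required total resistance R_tot = ΔT/Q_allow = 26/285 = 0.09123 K/W
R_phenolic foam = R_tot − R_other = 0.07037 K/W
L = R·k·A = 0.07037×0.0199×38.9

L ≈ 54.5 mm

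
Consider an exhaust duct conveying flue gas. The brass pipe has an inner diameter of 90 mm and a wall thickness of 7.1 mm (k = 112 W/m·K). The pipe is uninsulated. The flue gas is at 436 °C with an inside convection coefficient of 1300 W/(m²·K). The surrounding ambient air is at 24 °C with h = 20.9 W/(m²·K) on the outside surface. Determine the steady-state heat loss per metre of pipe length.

Per-layer cylindrical resistances, series-summed:
R_inner film = 1/(h_i·2πr₁L) = 1/(1300×2π×0.045×1) = 0.002721 K/W
R_brass pipe wall = ln(52.1/45)/(2π×112×1) = 2.082×10^-4 K/W
R_outer film = 1/(h_o·2πr_oL) = 1/(20.9×2π×0.0521×1) = 0.1462 K/W
R_total = 0.1491 K/W
Q = ΔT/R_total = 412/0.1491

q′ ≈ 2760 W/m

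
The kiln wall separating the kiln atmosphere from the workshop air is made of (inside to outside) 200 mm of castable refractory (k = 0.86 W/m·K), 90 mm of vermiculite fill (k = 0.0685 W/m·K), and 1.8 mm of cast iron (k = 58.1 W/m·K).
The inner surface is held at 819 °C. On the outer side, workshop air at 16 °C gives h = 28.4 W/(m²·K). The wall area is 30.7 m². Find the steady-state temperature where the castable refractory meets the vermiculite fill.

T ≈ 701 °C

Using the resistance-network approach (series):
R_castable refractory = L/(kA) = 0.2/(0.86×30.7) = 0.007575 K/W
R_vermiculite fill = L/(kA) = 0.09/(0.0685×30.7) = 0.0428 K/W
R_cast iron = L/(kA) = 0.0018/(58.1×30.7) = 1.009×10^-6 K/W
R_outer film = 1/(h_o·A) = 1/(28.4×30.7) = 0.001147 K/W
R_total = 0.05152 K/W;  Q = ΔT/R_total = 803/0.05152 = 15590 W
T_interface = T_inner − Q·ΣR(inner→interface) = 819 − 15600×0.007575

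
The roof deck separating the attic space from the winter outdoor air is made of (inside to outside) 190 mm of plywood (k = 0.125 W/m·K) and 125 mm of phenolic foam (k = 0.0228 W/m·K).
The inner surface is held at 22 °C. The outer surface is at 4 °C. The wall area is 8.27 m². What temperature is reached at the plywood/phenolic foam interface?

Thermal resistances in series:
R_plywood = L/(kA) = 0.19/(0.125×8.27) = 0.1838 K/W
R_phenolic foam = L/(kA) = 0.125/(0.0228×8.27) = 0.6629 K/W
R_total = 0.8467 K/W;  Q = ΔT/R_total = 18/0.8467 = 21.26 W
T_interface = T_inner − Q·ΣR(inner→interface) = 22 − 21.3×0.1838

T ≈ 18.1 °C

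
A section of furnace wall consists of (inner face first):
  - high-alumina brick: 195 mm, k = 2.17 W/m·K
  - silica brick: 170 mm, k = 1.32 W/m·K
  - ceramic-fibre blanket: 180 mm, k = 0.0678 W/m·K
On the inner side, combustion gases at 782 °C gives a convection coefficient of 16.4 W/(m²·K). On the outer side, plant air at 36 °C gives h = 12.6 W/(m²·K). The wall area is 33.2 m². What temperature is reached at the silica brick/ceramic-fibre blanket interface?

T ≈ 713 °C

Model the wall as resistances in series:
R_inner film = 1/(h_i·A) = 1/(16.4×33.2) = 0.001837 K/W
R_high-alumina brick = L/(kA) = 0.195/(2.17×33.2) = 0.002707 K/W
R_silica brick = L/(kA) = 0.17/(1.32×33.2) = 0.003879 K/W
R_ceramic-fibre blanket = L/(kA) = 0.18/(0.0678×33.2) = 0.07997 K/W
R_outer film = 1/(h_o·A) = 1/(12.6×33.2) = 0.002391 K/W
R_total = 0.09078 K/W;  Q = ΔT/R_total = 746/0.09078 = 8218 W
T_interface = T_inner − Q·ΣR(inner→interface) = 782 − 8220×0.008422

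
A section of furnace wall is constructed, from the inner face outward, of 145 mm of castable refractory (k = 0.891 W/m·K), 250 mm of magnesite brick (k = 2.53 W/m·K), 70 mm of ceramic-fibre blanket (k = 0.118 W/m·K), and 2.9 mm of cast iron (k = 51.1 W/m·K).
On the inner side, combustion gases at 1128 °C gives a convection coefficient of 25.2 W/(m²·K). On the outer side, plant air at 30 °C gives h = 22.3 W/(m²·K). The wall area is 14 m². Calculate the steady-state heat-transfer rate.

Treating each layer as a thermal resistance in series:
R_inner film = 1/(h_i·A) = 1/(25.2×14) = 0.002834 K/W
R_castable refractory = L/(kA) = 0.145/(0.891×14) = 0.01162 K/W
R_magnesite brick = L/(kA) = 0.25/(2.53×14) = 0.007058 K/W
R_ceramic-fibre blanket = L/(kA) = 0.07/(0.118×14) = 0.04237 K/W
R_cast iron = L/(kA) = 0.0029/(51.1×14) = 4.054×10^-6 K/W
R_outer film = 1/(h_o·A) = 1/(22.3×14) = 0.003203 K/W
R_total = 0.0671 K/W
Q = ΔT / R_total = 1098 / 0.0671

Q ≈ 16400 W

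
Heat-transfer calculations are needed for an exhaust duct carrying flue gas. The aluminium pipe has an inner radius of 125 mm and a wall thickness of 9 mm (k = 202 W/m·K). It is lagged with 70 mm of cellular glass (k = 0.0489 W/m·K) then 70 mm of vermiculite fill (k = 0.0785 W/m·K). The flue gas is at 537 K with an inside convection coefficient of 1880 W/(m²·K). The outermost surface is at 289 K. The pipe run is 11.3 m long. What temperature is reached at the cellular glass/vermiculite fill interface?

T ≈ 364 K

Per-layer cylindrical resistances, series-summed:
R_inner film = 1/(h_i·2πr₁L) = 1/(1880×2π×0.125×11.3) = 5.993×10^-5 K/W
R_aluminium pipe wall = ln(134/125)/(2π×202×11.3) = 4.848×10^-6 K/W
R_cellular glass = ln(204/134)/(2π×0.0489×11.3) = 0.1211 K/W
R_vermiculite fill = ln(274/204)/(2π×0.0785×11.3) = 0.05293 K/W
R_total = 0.174 K/W
Q = ΔT/R_total = 248/0.174
Q = 1420 W
T_interface = T_inner − Q·ΣR(inner→interface) = 537 − 1420×0.1211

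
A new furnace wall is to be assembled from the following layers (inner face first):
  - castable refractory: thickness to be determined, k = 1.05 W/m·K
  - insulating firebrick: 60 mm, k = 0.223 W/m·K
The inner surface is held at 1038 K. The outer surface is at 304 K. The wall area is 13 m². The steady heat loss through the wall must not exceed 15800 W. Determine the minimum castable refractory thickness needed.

Using the resistance-network approach (series):
R_insulating firebrick = L/(kA) = 0.06/(0.223×13) = 0.0207 K/W
Sum of the known resistances R_other = 0.0207 K/W
Required total resistance R_tot = ΔT/Q_allow = 734/15800 = 0.04646 K/W
R_castable refractory = R_tot − R_other = 0.02576 K/W
L = R·k·A = 0.02576×1.05×13

L ≈ 352 mm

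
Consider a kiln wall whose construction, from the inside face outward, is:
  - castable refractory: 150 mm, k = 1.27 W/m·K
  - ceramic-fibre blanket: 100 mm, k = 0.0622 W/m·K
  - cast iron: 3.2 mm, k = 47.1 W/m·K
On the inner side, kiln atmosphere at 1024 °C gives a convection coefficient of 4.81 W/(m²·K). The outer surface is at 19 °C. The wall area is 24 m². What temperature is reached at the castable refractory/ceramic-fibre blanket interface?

T ≈ 855 °C

Using the resistance-network approach (series):
R_inner film = 1/(h_i·A) = 1/(4.81×24) = 0.008663 K/W
R_castable refractory = L/(kA) = 0.15/(1.27×24) = 0.004921 K/W
R_ceramic-fibre blanket = L/(kA) = 0.1/(0.0622×24) = 0.06699 K/W
R_cast iron = L/(kA) = 0.0032/(47.1×24) = 2.831×10^-6 K/W
R_total = 0.08057 K/W;  Q = ΔT/R_total = 1005/0.08057 = 12470 W
T_interface = T_inner − Q·ΣR(inner→interface) = 1024 − 12500×0.01358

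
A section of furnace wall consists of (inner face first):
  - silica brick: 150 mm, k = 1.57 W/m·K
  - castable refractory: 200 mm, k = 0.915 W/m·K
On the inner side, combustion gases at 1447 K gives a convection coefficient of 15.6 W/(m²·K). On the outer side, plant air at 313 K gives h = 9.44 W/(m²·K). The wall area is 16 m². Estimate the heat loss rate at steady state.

Q ≈ 37500 W

Series thermal resistances:
R_inner film = 1/(h_i·A) = 1/(15.6×16) = 0.004006 K/W
R_silica brick = L/(kA) = 0.15/(1.57×16) = 0.005971 K/W
R_castable refractory = L/(kA) = 0.2/(0.915×16) = 0.01366 K/W
R_outer film = 1/(h_o·A) = 1/(9.44×16) = 0.006621 K/W
R_total = 0.03026 K/W
Q = ΔT / R_total = 1134 / 0.03026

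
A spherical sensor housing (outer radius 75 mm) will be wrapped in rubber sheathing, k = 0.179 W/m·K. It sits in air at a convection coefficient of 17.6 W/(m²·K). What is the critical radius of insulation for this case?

r_cr ≈ 20.3 mm

For a sphere r_cr = 2k/h = 2×0.179/17.6
r_cr = 20.3 mm; since the bare radius (75 mm) is above r_cr, any added insulation will reduce heat loss.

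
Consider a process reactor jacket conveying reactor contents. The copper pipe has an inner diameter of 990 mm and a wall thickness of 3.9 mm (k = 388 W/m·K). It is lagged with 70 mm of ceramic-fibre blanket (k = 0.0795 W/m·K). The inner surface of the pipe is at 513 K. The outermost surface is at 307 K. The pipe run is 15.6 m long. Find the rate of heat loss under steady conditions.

Q ≈ 12200 W

For a radial system each layer contributes R = ln(r_out/r_in)/(2πkL); films add R = 1/(hA).
R_copper pipe wall = ln(498.9/495)/(2π×388×15.6) = 2.064×10^-7 K/W
R_ceramic-fibre blanket = ln(568.9/498.9)/(2π×0.0795×15.6) = 0.01685 K/W
R_total = 0.01685 K/W
Q = ΔT/R_total = 206/0.01685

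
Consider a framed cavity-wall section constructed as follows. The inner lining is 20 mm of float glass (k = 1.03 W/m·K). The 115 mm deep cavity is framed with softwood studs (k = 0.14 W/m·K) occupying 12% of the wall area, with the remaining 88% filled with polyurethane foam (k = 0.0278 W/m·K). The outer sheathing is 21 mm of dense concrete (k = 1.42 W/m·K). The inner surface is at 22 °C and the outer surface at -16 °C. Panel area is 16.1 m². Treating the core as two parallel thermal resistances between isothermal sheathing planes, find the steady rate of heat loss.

Sheathing layers in series; stud and cavity paths in parallel between them.
R_inner = 0.02/(1.03×16.1) = 0.001206 K/W
R_stud  = 0.115/(0.14×0.12×16.1) = 0.4252 K/W
R_cav   = 0.115/(0.0278×0.88×16.1) = 0.292 K/W
1/R_core = 1/R_stud + 1/R_cav → R_core = 0.1731 K/W
R_outer = 0.021/(1.42×16.1) = 9.186×10^-4 K/W
R_total = 0.1752 K/W
Q = ΔT/R_total = 38/0.1752

Q ≈ 217 W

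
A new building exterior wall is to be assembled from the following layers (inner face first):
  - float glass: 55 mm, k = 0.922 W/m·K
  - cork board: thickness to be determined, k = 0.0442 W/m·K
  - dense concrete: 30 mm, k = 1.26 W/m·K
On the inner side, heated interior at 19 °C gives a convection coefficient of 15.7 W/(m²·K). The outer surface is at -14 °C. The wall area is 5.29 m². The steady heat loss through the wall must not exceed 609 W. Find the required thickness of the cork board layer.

Series thermal resistances:
R_inner film = 1/(h_i·A) = 1/(15.7×5.29) = 0.01204 K/W
R_float glass = L/(kA) = 0.055/(0.922×5.29) = 0.01128 K/W
R_dense concrete = L/(kA) = 0.03/(1.26×5.29) = 0.004501 K/W
Sum of the known resistances R_other = 0.02782 K/W
Required total resistance R_tot = ΔT/Q_allow = 33/609 = 0.05419 K/W
R_cork board = R_tot − R_other = 0.02637 K/W
L = R·k·A = 0.02637×0.0442×5.29

L ≈ 6.17 mm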